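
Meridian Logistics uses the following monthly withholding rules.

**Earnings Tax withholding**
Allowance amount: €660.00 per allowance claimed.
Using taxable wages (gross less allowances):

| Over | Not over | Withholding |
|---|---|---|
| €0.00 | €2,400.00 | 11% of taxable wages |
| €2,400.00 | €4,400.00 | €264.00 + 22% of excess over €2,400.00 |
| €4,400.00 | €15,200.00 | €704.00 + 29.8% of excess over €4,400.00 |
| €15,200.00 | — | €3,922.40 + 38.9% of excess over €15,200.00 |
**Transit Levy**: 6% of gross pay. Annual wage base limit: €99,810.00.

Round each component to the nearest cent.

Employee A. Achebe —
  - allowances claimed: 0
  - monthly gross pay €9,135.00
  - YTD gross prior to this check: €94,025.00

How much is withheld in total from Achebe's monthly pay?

€2,462.13

Earnings Tax: taxable = €9,135.00
  €704.00 + 29.8% × (€9,135.00 − €4,400.00) = €704.00 + 29.8% × €4,735.00 = €2,115.03
Transit Levy: cap €99,810.00 − YTD €94,025.00 = €5,785.00 subject; 6% × €5,785.00 = €347.10
Total: €2,115.03 + €347.10 = €2,462.13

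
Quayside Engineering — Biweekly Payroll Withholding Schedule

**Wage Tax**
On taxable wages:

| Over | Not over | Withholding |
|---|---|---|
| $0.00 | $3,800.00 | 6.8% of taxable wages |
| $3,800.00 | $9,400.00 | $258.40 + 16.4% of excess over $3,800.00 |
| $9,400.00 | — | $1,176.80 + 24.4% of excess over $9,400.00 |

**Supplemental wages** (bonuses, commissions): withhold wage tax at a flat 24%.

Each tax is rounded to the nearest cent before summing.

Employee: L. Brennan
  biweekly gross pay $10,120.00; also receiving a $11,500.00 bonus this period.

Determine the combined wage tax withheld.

Wage Tax: taxable = $10,120.00
  $1,176.80 + 24.4% × ($10,120.00 − $9,400.00) = $1,176.80 + 24.4% × $720.00 = $1,352.48
Supplemental (24% flat on bonus): 24% × $11,500.00 = $2,760.00
Total wage tax: $1,352.48 + $2,760.00 = $4,112.48

$4,112.48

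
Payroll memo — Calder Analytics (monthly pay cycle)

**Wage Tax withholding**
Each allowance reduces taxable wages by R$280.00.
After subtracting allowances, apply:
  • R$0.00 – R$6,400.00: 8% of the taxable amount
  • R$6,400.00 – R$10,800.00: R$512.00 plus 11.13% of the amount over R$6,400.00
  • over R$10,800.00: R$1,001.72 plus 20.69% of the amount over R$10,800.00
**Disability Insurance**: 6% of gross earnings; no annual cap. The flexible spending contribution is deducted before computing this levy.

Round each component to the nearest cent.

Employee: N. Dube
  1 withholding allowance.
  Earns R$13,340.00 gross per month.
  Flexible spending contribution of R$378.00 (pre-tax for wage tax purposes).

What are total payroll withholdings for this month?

R$2,168.83

Wage Tax: taxable = R$13,340.00 − R$378.00 − 1×R$280.00 = R$12,682.00
  R$1,001.72 + 20.69% × (R$12,682.00 − R$10,800.00) = R$1,001.72 + 20.69% × R$1,882.00 = R$1,391.11
Disability Insurance: 6% × R$12,962.00 = R$777.72
Total: R$1,391.11 + R$777.72 = R$2,168.83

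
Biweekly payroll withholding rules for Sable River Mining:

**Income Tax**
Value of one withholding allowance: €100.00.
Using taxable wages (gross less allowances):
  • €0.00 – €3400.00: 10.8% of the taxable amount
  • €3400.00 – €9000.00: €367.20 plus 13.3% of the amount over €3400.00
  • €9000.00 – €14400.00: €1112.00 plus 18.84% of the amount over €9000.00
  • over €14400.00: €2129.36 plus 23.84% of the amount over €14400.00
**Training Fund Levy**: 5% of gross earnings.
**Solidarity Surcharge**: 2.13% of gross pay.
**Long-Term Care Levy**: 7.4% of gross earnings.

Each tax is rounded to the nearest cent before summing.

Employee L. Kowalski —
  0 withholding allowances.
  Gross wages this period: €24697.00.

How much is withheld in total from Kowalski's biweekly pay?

Income Tax: taxable = €24697.00
  €2129.36 + 23.84% × (€24697.00 − €14400.00) = €2129.36 + 23.84% × €10297.00 = €4584.16
Training Fund Levy: 5% × €24697.00 = €1234.85
Solidarity Surcharge: 2.13% × €24697.00 = €526.05
Long-Term Care Levy: 7.4% × €24697.00 = €1827.58
Total: €4584.16 + €1234.85 + €526.05 + €1827.58 = €8172.64

€8172.64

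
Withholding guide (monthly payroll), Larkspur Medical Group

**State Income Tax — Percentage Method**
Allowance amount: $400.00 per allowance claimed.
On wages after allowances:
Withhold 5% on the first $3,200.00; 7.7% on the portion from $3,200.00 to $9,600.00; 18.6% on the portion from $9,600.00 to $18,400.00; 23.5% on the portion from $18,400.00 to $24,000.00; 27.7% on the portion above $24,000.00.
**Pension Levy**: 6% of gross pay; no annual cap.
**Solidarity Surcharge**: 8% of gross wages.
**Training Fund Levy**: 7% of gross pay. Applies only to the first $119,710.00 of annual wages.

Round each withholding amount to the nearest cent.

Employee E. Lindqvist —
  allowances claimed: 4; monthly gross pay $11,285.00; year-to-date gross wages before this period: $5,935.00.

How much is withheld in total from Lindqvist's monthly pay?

$3,038.46

State Income Tax: taxable = $11,285.00 − 4×$400.00 = $9,685.00
  $652.80 + 18.6% × ($9,685.00 − $9,600.00) = $652.80 + 18.6% × $85.00 = $668.61
Pension Levy: 6% × $11,285.00 = $677.10
Solidarity Surcharge: 8% × $11,285.00 = $902.80
Training Fund Levy: 7% × $11,285.00 = $789.95
Total: $668.61 + $677.10 + $902.80 + $789.95 = $3,038.46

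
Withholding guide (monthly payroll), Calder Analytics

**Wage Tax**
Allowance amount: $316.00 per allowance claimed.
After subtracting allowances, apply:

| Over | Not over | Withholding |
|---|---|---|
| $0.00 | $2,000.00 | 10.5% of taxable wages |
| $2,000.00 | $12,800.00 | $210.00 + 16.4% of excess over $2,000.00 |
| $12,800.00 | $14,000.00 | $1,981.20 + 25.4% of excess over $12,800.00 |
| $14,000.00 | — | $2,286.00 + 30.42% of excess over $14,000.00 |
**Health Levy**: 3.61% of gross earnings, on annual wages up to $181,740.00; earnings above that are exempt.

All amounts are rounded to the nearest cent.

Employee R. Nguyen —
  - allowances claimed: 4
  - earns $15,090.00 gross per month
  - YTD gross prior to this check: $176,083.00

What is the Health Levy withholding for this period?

Health Levy: cap $181,740.00 − YTD $176,083.00 = $5,657.00 subject; 3.61% × $5,657.00 = $204.22

$204.22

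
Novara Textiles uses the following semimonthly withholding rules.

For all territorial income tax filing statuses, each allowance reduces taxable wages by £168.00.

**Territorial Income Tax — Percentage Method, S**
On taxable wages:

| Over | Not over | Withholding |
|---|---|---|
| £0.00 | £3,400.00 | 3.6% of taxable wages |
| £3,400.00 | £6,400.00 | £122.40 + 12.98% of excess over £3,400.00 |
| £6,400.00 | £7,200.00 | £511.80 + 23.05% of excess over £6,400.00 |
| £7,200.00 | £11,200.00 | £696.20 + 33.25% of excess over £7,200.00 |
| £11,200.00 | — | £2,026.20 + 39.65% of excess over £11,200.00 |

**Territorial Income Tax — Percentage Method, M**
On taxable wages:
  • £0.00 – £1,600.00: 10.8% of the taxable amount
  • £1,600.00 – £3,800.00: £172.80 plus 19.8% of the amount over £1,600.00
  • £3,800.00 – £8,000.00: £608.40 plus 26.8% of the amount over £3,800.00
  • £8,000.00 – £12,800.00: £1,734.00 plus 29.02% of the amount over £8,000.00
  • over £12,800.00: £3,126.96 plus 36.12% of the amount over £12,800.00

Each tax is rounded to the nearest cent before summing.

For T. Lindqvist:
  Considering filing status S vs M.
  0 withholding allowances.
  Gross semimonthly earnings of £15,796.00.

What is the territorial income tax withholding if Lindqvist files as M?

£4,209.12

Territorial Income Tax (M): taxable = £15,796.00
  £3,126.96 + 36.12% × (£15,796.00 − £12,800.00) = £3,126.96 + 36.12% × £2,996.00 = £4,209.12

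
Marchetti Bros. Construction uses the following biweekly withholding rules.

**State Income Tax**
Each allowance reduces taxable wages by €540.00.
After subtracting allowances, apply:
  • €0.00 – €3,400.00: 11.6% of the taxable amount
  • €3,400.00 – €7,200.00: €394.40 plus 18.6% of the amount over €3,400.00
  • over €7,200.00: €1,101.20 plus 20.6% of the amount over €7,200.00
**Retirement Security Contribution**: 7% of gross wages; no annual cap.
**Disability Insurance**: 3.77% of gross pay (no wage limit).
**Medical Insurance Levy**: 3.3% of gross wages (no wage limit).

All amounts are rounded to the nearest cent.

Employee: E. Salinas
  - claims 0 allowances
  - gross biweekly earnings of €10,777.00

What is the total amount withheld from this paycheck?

€3,354.38

State Income Tax: taxable = €10,777.00
  €1,101.20 + 20.6% × (€10,777.00 − €7,200.00) = €1,101.20 + 20.6% × €3,577.00 = €1,838.06
Retirement Security Contribution: 7% × €10,777.00 = €754.39
Disability Insurance: 3.77% × €10,777.00 = €406.29
Medical Insurance Levy: 3.3% × €10,777.00 = €355.64
Total: €1,838.06 + €754.39 + €406.29 + €355.64 = €3,354.38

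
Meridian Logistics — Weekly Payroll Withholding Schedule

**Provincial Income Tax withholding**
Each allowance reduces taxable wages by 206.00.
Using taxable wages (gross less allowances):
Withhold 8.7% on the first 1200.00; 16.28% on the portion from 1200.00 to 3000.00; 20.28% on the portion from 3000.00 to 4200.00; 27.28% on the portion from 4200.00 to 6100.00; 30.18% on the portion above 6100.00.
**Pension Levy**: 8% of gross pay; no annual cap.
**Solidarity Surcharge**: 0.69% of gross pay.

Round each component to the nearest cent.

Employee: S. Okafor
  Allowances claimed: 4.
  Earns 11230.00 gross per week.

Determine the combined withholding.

3434.56

Provincial Income Tax: taxable = 11230.00 − 4×206.00 = 10406.00
  1159.12 + 30.18% × (10406.00 − 6100.00) = 1159.12 + 30.18% × 4306.00 = 2458.67
Pension Levy: 8% × 11230.00 = 898.40
Solidarity Surcharge: 0.69% × 11230.00 = 77.49
Total: 2458.67 + 898.40 + 77.49 = 3434.56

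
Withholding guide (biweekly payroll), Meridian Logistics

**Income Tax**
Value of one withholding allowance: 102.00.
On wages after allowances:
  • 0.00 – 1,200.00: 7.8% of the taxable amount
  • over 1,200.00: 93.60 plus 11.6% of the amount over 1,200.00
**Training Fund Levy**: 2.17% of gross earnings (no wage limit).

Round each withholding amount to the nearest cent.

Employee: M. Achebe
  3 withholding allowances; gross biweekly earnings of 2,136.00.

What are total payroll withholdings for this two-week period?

Income Tax: taxable = 2,136.00 − 3×102.00 = 1,830.00
  93.60 + 11.6% × (1,830.00 − 1,200.00) = 93.60 + 11.6% × 630.00 = 166.68
Training Fund Levy: 2.17% × 2,136.00 = 46.35
Total: 166.68 + 46.35 = 213.03

213.03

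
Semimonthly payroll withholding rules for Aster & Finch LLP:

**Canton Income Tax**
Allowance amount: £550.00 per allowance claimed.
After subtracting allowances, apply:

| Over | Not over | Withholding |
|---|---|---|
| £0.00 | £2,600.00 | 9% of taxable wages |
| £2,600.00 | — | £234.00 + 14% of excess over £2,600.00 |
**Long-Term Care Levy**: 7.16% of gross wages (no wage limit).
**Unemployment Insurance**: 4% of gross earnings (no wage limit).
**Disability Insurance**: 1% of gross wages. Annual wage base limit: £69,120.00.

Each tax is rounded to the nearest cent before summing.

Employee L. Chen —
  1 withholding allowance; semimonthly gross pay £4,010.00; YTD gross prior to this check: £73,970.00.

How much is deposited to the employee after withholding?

£3,208.08

Canton Income Tax: taxable = £4,010.00 − 1×£550.00 = £3,460.00
  £234.00 + 14% × (£3,460.00 − £2,600.00) = £234.00 + 14% × £860.00 = £354.40
Long-Term Care Levy: 7.16% × £4,010.00 = £287.12
Unemployment Insurance: 4% × £4,010.00 = £160.40
Disability Insurance: YTD £73,970.00 ≥ cap £69,120.00 → £0.00
Total withheld: £354.40 + £287.12 + £160.40 + £0.00 = £801.92
Net pay: £4,010.00 − £801.92 = £3,208.08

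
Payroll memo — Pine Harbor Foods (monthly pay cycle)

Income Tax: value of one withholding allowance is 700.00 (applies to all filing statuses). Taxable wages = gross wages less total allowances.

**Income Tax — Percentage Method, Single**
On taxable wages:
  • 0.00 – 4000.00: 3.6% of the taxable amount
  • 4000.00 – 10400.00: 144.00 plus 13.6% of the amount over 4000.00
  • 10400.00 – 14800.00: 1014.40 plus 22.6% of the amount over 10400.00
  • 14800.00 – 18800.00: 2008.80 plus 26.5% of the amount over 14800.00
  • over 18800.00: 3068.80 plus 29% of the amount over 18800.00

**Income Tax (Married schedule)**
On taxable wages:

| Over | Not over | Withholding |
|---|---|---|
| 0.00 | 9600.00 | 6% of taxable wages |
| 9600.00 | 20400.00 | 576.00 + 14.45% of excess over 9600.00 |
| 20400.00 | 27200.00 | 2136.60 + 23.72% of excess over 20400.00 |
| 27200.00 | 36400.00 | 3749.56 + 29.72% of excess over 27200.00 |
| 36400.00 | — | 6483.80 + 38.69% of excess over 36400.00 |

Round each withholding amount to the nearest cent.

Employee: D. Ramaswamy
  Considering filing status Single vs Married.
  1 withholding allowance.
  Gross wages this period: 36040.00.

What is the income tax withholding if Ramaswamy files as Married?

6168.77

Income Tax (Married): taxable = 36040.00 − 1×700.00 = 35340.00
  3749.56 + 29.72% × (35340.00 − 27200.00) = 3749.56 + 29.72% × 8140.00 = 6168.77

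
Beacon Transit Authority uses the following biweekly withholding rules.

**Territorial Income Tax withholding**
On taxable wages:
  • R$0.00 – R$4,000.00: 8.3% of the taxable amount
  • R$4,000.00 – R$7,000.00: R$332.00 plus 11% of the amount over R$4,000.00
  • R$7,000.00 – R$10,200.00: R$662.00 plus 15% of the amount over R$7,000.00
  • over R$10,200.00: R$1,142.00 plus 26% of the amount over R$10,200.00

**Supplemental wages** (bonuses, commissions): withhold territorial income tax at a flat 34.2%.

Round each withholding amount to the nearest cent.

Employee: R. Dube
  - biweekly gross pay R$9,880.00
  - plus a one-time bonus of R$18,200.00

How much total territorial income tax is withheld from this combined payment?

Territorial Income Tax: taxable = R$9,880.00
  R$662.00 + 15% × (R$9,880.00 − R$7,000.00) = R$662.00 + 15% × R$2,880.00 = R$1,094.00
Supplemental (34.2% flat on bonus): 34.2% × R$18,200.00 = R$6,224.40
Total territorial income tax: R$1,094.00 + R$6,224.40 = R$7,318.40

R$7,318.40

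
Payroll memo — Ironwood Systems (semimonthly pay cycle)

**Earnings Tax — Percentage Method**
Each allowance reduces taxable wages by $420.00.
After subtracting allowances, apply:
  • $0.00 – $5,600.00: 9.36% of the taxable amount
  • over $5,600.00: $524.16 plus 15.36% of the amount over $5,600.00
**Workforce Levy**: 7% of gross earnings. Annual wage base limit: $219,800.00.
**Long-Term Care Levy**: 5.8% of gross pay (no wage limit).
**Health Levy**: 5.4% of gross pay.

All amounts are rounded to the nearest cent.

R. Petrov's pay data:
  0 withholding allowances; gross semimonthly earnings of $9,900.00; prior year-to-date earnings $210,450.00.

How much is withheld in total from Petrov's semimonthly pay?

Earnings Tax: taxable = $9,900.00
  $524.16 + 15.36% × ($9,900.00 − $5,600.00) = $524.16 + 15.36% × $4,300.00 = $1,184.64
Workforce Levy: cap $219,800.00 − YTD $210,450.00 = $9,350.00 subject; 7% × $9,350.00 = $654.50
Long-Term Care Levy: 5.8% × $9,900.00 = $574.20
Health Levy: 5.4% × $9,900.00 = $534.60
Total: $1,184.64 + $654.50 + $574.20 + $534.60 = $2,947.94

$2,947.94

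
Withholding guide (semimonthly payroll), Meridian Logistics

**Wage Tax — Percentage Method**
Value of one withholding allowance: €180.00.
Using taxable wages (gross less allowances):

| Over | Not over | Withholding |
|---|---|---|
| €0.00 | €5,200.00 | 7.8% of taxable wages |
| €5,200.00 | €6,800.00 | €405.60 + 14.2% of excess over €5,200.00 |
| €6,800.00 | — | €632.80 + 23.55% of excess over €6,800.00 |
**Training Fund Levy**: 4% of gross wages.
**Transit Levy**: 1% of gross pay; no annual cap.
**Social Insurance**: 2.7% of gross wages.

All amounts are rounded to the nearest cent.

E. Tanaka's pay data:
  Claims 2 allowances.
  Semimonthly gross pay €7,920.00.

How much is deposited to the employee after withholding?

Wage Tax: taxable = €7,920.00 − 2×€180.00 = €7,560.00
  €632.80 + 23.55% × (€7,560.00 − €6,800.00) = €632.80 + 23.55% × €760.00 = €811.78
Training Fund Levy: 4% × €7,920.00 = €316.80
Transit Levy: 1% × €7,920.00 = €79.20
Social Insurance: 2.7% × €7,920.00 = €213.84
Total withheld: €811.78 + €316.80 + €79.20 + €213.84 = €1,421.62
Net pay: €7,920.00 − €1,421.62 = €6,498.38

€6,498.38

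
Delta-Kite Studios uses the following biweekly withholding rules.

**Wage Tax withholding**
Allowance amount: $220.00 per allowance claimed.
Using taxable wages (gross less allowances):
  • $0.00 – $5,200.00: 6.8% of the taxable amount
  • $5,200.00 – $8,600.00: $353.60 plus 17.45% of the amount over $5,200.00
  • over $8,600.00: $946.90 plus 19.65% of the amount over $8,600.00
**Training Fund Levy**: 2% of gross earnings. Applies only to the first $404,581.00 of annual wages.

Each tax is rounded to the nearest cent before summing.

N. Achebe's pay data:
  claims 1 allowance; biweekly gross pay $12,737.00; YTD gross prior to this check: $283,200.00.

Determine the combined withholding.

$1,971.33

Wage Tax: taxable = $12,737.00 − 1×$220.00 = $12,517.00
  $946.90 + 19.65% × ($12,517.00 − $8,600.00) = $946.90 + 19.65% × $3,917.00 = $1,716.59
Training Fund Levy: 2% × $12,737.00 = $254.74
Total: $1,716.59 + $254.74 = $1,971.33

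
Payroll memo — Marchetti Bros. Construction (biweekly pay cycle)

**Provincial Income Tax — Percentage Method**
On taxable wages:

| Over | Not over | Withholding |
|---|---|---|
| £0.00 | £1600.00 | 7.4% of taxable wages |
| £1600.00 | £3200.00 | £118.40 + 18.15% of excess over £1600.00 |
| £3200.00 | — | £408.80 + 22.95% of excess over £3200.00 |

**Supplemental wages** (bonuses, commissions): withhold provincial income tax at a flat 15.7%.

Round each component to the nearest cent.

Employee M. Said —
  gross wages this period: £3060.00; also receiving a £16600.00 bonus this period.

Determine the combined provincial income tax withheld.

Provincial Income Tax: taxable = £3060.00
  £118.40 + 18.15% × (£3060.00 − £1600.00) = £118.40 + 18.15% × £1460.00 = £383.39
Supplemental (15.7% flat on bonus): 15.7% × £16600.00 = £2606.20
Total provincial income tax: £383.39 + £2606.20 = £2989.59

£2989.59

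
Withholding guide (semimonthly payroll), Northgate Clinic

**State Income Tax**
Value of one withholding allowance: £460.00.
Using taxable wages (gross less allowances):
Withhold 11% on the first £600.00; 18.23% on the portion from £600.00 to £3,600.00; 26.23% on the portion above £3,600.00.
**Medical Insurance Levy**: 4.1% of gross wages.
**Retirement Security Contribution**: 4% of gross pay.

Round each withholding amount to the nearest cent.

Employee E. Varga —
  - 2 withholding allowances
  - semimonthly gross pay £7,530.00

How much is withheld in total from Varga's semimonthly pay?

£2,012.35

State Income Tax: taxable = £7,530.00 − 2×£460.00 = £6,610.00
  £612.90 + 26.23% × (£6,610.00 − £3,600.00) = £612.90 + 26.23% × £3,010.00 = £1,402.42
Medical Insurance Levy: 4.1% × £7,530.00 = £308.73
Retirement Security Contribution: 4% × £7,530.00 = £301.20
Total: £1,402.42 + £308.73 + £301.20 = £2,012.35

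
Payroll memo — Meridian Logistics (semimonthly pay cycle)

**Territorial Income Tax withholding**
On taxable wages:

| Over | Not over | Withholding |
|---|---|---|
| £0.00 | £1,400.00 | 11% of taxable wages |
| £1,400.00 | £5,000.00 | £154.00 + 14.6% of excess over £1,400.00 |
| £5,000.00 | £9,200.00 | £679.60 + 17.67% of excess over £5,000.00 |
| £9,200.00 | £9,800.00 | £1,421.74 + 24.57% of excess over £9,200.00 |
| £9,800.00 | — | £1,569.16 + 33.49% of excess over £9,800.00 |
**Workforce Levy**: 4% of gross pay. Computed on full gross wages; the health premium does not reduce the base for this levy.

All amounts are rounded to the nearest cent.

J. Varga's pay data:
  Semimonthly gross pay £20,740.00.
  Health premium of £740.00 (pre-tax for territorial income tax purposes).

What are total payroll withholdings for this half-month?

£5,814.74

Territorial Income Tax: taxable = £20,740.00 − £740.00 = £20,000.00
  £1,569.16 + 33.49% × (£20,000.00 − £9,800.00) = £1,569.16 + 33.49% × £10,200.00 = £4,985.14
Workforce Levy: 4% × £20,740.00 = £829.60
Total: £4,985.14 + £829.60 = £5,814.74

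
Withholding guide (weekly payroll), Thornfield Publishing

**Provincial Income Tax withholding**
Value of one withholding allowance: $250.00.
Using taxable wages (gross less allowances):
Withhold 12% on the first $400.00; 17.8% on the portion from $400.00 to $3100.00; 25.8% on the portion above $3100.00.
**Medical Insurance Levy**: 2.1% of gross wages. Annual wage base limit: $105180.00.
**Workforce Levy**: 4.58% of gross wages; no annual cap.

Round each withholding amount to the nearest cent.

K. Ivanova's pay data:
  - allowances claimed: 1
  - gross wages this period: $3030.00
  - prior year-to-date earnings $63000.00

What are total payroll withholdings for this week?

Provincial Income Tax: taxable = $3030.00 − 1×$250.00 = $2780.00
  $48.00 + 17.8% × ($2780.00 − $400.00) = $48.00 + 17.8% × $2380.00 = $471.64
Medical Insurance Levy: 2.1% × $3030.00 = $63.63
Workforce Levy: 4.58% × $3030.00 = $138.77
Total: $471.64 + $63.63 + $138.77 = $674.04

$674.04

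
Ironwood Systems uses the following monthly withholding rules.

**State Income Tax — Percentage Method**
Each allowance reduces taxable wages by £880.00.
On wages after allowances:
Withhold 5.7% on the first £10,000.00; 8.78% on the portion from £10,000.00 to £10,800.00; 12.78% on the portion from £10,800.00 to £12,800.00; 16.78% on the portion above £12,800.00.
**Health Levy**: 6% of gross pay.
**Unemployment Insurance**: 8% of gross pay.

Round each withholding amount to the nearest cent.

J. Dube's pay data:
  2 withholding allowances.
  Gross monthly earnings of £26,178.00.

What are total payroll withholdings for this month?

State Income Tax: taxable = £26,178.00 − 2×£880.00 = £24,418.00
  £895.84 + 16.78% × (£24,418.00 − £12,800.00) = £895.84 + 16.78% × £11,618.00 = £2,845.34
Health Levy: 6% × £26,178.00 = £1,570.68
Unemployment Insurance: 8% × £26,178.00 = £2,094.24
Total: £2,845.34 + £1,570.68 + £2,094.24 = £6,510.26

£6,510.26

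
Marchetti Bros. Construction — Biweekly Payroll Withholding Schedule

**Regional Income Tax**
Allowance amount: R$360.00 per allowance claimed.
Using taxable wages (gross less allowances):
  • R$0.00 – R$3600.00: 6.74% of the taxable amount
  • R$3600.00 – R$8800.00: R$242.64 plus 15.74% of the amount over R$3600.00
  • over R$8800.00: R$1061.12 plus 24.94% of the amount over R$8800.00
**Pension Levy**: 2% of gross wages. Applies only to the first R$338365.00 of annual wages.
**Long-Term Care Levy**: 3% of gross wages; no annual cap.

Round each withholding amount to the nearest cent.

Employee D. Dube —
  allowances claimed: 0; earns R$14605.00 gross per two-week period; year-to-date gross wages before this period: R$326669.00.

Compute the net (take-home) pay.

Regional Income Tax: taxable = R$14605.00
  R$1061.12 + 24.94% × (R$14605.00 − R$8800.00) = R$1061.12 + 24.94% × R$5805.00 = R$2508.89
Pension Levy: cap R$338365.00 − YTD R$326669.00 = R$11696.00 subject; 2% × R$11696.00 = R$233.92
Long-Term Care Levy: 3% × R$14605.00 = R$438.15
Total withheld: R$2508.89 + R$233.92 + R$438.15 = R$3180.96
Net pay: R$14605.00 − R$3180.96 = R$11424.04

R$11424.04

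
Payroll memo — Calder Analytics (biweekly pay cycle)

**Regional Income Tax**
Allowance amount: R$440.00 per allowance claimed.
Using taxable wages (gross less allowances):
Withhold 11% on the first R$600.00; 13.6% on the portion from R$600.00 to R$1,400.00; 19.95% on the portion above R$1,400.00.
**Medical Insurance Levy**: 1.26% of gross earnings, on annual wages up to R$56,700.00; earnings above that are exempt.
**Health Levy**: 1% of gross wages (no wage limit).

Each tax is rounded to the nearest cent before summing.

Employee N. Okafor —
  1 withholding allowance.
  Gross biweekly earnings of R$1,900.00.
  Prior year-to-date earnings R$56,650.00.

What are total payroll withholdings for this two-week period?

R$206.40

Regional Income Tax: taxable = R$1,900.00 − 1×R$440.00 = R$1,460.00
  R$174.80 + 19.95% × (R$1,460.00 − R$1,400.00) = R$174.80 + 19.95% × R$60.00 = R$186.77
Medical Insurance Levy: cap R$56,700.00 − YTD R$56,650.00 = R$50.00 subject; 1.26% × R$50.00 = R$0.63
Health Levy: 1% × R$1,900.00 = R$19.00
Total: R$186.77 + R$0.63 + R$19.00 = R$206.40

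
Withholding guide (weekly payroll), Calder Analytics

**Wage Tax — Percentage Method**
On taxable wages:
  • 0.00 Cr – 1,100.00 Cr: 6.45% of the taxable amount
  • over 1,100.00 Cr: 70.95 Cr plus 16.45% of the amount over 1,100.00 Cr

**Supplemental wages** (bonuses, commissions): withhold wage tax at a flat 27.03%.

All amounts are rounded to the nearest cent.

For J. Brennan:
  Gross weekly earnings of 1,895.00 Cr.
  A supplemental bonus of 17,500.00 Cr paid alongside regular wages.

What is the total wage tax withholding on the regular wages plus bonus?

4,931.98 Cr

Wage Tax: taxable = 1,895.00 Cr
  70.95 Cr + 16.45% × (1,895.00 Cr − 1,100.00 Cr) = 70.95 Cr + 16.45% × 795.00 Cr = 201.73 Cr
Supplemental (27.03% flat on bonus): 27.03% × 17,500.00 Cr = 4,730.25 Cr
Total wage tax: 201.73 Cr + 4,730.25 Cr = 4,931.98 Cr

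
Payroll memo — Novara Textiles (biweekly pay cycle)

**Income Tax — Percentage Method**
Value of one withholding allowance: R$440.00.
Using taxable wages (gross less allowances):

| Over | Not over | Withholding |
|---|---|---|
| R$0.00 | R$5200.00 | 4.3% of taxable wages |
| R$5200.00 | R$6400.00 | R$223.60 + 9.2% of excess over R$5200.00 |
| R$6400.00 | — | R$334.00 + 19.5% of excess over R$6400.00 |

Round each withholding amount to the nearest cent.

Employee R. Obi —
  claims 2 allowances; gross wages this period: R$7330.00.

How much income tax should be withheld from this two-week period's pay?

R$343.75

Income Tax: taxable = R$7330.00 − 2×R$440.00 = R$6450.00
  R$334.00 + 19.5% × (R$6450.00 − R$6400.00) = R$334.00 + 19.5% × R$50.00 = R$343.75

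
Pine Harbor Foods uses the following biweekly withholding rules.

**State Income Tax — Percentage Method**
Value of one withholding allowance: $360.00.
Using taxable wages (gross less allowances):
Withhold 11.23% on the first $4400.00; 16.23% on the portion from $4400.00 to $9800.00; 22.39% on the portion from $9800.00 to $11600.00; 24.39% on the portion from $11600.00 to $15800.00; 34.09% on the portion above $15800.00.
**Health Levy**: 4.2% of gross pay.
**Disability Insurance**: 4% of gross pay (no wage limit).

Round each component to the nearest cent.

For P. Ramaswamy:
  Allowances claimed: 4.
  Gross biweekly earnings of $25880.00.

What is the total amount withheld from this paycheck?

$7865.48

State Income Tax: taxable = $25880.00 − 4×$360.00 = $24440.00
  $2797.94 + 34.09% × ($24440.00 − $15800.00) = $2797.94 + 34.09% × $8640.00 = $5743.32
Health Levy: 4.2% × $25880.00 = $1086.96
Disability Insurance: 4% × $25880.00 = $1035.20
Total: $5743.32 + $1086.96 + $1035.20 = $7865.48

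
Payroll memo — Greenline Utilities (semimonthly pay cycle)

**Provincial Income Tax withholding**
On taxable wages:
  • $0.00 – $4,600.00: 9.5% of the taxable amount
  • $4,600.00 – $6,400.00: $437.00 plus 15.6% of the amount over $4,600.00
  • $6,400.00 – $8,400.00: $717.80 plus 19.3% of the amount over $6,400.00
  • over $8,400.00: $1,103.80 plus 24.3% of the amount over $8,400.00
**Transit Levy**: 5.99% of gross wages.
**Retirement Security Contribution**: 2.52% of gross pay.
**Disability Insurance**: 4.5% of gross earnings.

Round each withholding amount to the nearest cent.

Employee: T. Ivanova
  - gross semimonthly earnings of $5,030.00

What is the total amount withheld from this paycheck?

Provincial Income Tax: taxable = $5,030.00
  $437.00 + 15.6% × ($5,030.00 − $4,600.00) = $437.00 + 15.6% × $430.00 = $504.08
Transit Levy: 5.99% × $5,030.00 = $301.30
Retirement Security Contribution: 2.52% × $5,030.00 = $126.76
Disability Insurance: 4.5% × $5,030.00 = $226.35
Total: $504.08 + $301.30 + $126.76 + $226.35 = $1,158.49

$1,158.49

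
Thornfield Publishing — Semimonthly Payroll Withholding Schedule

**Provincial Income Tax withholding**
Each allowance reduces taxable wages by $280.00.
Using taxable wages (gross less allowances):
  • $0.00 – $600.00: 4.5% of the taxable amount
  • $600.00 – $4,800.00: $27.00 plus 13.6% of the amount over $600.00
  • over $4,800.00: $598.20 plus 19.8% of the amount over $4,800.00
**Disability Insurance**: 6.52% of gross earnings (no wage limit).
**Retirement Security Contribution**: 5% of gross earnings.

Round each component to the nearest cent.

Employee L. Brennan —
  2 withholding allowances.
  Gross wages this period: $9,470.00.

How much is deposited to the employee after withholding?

$6,967.08

Provincial Income Tax: taxable = $9,470.00 − 2×$280.00 = $8,910.00
  $598.20 + 19.8% × ($8,910.00 − $4,800.00) = $598.20 + 19.8% × $4,110.00 = $1,411.98
Disability Insurance: 6.52% × $9,470.00 = $617.44
Retirement Security Contribution: 5% × $9,470.00 = $473.50
Total withheld: $1,411.98 + $617.44 + $473.50 = $2,502.92
Net pay: $9,470.00 − $2,502.92 = $6,967.08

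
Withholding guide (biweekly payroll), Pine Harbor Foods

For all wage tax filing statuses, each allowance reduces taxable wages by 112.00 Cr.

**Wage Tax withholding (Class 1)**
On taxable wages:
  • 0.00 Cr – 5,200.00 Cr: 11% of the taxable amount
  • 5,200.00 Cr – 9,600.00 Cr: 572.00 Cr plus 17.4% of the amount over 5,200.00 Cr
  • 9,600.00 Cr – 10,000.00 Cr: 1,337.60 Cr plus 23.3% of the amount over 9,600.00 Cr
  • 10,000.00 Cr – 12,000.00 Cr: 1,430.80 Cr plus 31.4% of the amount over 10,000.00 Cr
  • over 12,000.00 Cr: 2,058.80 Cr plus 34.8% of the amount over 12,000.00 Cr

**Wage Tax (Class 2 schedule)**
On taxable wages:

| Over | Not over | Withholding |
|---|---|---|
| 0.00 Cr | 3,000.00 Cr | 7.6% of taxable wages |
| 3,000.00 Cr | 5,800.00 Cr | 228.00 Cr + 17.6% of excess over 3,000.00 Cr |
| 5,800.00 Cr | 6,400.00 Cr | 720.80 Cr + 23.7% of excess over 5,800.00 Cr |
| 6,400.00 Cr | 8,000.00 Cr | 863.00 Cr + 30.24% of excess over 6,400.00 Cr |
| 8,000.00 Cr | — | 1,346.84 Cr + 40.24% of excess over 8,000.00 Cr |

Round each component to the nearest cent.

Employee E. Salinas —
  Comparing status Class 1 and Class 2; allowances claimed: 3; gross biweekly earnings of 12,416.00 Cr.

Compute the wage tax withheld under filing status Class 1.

Wage Tax (Class 1): taxable = 12,416.00 Cr − 3×112.00 Cr = 12,080.00 Cr
  2,058.80 Cr + 34.8% × (12,080.00 Cr − 12,000.00 Cr) = 2,058.80 Cr + 34.8% × 80.00 Cr = 2,086.64 Cr

2,086.64 Cr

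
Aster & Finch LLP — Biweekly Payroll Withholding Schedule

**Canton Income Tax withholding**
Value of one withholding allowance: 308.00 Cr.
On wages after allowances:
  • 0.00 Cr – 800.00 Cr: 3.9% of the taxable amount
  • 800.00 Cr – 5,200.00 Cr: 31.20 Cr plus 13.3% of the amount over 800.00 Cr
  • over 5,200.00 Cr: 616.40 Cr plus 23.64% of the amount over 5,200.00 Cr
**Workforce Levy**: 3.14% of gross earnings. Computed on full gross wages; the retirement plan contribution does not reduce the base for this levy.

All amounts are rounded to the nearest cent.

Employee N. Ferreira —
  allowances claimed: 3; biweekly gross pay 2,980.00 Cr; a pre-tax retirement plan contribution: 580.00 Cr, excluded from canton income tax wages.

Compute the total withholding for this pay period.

214.68 Cr

Canton Income Tax: taxable = 2,980.00 Cr − 580.00 Cr − 3×308.00 Cr = 1,476.00 Cr
  31.20 Cr + 13.3% × (1,476.00 Cr − 800.00 Cr) = 31.20 Cr + 13.3% × 676.00 Cr = 121.11 Cr
Workforce Levy: 3.14% × 2,980.00 Cr = 93.57 Cr
Total: 121.11 Cr + 93.57 Cr = 214.68 Cr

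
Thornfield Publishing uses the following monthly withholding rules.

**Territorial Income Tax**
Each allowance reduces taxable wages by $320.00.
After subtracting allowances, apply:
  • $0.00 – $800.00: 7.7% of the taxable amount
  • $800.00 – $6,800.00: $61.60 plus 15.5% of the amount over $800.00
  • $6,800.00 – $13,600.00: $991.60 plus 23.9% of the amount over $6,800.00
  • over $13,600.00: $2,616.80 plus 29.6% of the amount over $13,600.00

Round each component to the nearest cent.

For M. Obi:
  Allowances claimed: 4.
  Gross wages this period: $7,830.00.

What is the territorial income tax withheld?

$952.85

Territorial Income Tax: taxable = $7,830.00 − 4×$320.00 = $6,550.00
  $61.60 + 15.5% × ($6,550.00 − $800.00) = $61.60 + 15.5% × $5,750.00 = $952.85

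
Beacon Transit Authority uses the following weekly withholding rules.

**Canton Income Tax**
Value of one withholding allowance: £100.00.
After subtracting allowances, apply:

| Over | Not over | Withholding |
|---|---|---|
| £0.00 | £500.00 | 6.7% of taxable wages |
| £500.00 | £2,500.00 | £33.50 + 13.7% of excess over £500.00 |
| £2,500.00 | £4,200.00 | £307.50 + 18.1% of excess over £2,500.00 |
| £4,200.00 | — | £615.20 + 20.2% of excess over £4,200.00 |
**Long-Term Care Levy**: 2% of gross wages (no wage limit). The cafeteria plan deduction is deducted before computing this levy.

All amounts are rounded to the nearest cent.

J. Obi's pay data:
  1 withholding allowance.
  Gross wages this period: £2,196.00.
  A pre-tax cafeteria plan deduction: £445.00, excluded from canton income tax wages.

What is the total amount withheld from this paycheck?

Canton Income Tax: taxable = £2,196.00 − £445.00 − 1×£100.00 = £1,651.00
  £33.50 + 13.7% × (£1,651.00 − £500.00) = £33.50 + 13.7% × £1,151.00 = £191.19
Long-Term Care Levy: 2% × £1,751.00 = £35.02
Total: £191.19 + £35.02 = £226.21

£226.21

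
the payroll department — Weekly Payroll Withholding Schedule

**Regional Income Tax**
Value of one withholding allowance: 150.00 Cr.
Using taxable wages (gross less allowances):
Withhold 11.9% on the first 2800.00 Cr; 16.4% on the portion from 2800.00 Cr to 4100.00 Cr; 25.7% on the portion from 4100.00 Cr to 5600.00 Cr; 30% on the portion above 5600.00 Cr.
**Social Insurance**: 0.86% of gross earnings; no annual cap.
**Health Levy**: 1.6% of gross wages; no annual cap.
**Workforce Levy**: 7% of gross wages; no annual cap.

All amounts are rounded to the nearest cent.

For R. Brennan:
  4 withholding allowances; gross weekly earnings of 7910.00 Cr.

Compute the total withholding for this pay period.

2193.19 Cr

Regional Income Tax: taxable = 7910.00 Cr − 4×150.00 Cr = 7310.00 Cr
  931.90 Cr + 30% × (7310.00 Cr − 5600.00 Cr) = 931.90 Cr + 30% × 1710.00 Cr = 1444.90 Cr
Social Insurance: 0.86% × 7910.00 Cr = 68.03 Cr
Health Levy: 1.6% × 7910.00 Cr = 126.56 Cr
Workforce Levy: 7% × 7910.00 Cr = 553.70 Cr
Total: 1444.90 Cr + 68.03 Cr + 126.56 Cr + 553.70 Cr = 2193.19 Cr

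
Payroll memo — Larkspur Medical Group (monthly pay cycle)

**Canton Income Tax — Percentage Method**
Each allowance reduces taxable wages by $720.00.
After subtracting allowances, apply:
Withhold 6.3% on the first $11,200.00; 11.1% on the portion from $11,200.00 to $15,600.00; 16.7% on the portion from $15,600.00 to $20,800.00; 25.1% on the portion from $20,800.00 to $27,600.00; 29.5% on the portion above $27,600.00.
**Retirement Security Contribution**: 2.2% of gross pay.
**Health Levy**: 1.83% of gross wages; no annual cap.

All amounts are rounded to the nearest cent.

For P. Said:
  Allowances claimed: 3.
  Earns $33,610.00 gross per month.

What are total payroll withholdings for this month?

$6,259.43

Canton Income Tax: taxable = $33,610.00 − 3×$720.00 = $31,450.00
  $3,769.20 + 29.5% × ($31,450.00 − $27,600.00) = $3,769.20 + 29.5% × $3,850.00 = $4,904.95
Retirement Security Contribution: 2.2% × $33,610.00 = $739.42
Health Levy: 1.83% × $33,610.00 = $615.06
Total: $4,904.95 + $739.42 + $615.06 = $6,259.43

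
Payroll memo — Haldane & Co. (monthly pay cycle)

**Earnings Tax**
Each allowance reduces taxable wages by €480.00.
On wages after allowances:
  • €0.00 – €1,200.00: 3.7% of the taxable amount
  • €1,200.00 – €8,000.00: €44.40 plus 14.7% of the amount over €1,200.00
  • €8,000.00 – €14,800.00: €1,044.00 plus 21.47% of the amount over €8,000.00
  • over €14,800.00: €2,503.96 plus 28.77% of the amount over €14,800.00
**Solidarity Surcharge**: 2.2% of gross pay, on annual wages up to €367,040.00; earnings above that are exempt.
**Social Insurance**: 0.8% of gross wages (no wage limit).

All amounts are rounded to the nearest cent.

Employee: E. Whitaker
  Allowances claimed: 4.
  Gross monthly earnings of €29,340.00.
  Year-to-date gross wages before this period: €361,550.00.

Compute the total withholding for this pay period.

€6,490.23

Earnings Tax: taxable = €29,340.00 − 4×€480.00 = €27,420.00
  €2,503.96 + 28.77% × (€27,420.00 − €14,800.00) = €2,503.96 + 28.77% × €12,620.00 = €6,134.73
Solidarity Surcharge: cap €367,040.00 − YTD €361,550.00 = €5,490.00 subject; 2.2% × €5,490.00 = €120.78
Social Insurance: 0.8% × €29,340.00 = €234.72
Total: €6,134.73 + €120.78 + €234.72 = €6,490.23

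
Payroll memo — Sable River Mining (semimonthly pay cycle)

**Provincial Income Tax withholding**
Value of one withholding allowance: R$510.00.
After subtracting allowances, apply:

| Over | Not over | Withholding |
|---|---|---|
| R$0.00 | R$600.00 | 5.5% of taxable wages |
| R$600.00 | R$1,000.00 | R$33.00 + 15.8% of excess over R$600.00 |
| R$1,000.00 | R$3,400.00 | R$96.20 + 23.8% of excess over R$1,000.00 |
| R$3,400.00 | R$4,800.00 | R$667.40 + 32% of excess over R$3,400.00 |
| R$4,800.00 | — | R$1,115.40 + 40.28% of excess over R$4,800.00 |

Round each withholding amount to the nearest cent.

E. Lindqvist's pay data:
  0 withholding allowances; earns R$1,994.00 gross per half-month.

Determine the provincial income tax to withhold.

Provincial Income Tax: taxable = R$1,994.00
  R$96.20 + 23.8% × (R$1,994.00 − R$1,000.00) = R$96.20 + 23.8% × R$994.00 = R$332.77

R$332.77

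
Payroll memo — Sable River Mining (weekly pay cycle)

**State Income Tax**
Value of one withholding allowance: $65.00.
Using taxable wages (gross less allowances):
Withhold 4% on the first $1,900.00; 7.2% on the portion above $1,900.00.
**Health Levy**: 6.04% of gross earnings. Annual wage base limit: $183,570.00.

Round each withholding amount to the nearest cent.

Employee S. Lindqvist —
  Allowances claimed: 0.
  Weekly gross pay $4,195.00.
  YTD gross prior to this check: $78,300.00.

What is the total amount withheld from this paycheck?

$494.62

State Income Tax: taxable = $4,195.00
  $76.00 + 7.2% × ($4,195.00 − $1,900.00) = $76.00 + 7.2% × $2,295.00 = $241.24
Health Levy: 6.04% × $4,195.00 = $253.38
Total: $241.24 + $253.38 = $494.62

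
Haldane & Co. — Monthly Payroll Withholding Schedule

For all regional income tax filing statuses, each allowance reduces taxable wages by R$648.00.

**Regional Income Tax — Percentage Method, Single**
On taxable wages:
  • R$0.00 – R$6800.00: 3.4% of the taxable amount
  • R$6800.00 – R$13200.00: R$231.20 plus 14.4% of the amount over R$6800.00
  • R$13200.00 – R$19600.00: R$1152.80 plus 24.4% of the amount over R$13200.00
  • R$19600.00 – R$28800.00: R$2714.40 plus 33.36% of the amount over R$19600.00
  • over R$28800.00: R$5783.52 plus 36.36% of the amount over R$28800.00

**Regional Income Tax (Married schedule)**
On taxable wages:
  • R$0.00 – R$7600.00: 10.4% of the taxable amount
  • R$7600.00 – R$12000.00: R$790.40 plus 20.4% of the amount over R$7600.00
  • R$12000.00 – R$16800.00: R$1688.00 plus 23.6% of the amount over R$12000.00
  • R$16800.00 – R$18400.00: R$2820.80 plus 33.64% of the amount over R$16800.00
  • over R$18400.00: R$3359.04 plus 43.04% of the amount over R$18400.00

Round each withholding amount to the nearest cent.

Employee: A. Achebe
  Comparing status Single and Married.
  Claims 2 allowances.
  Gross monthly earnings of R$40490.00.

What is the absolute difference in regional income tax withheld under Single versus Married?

R$2746.00

Regional Income Tax (Single): taxable = R$40490.00 − 2×R$648.00 = R$39194.00
  R$5783.52 + 36.36% × (R$39194.00 − R$28800.00) = R$5783.52 + 36.36% × R$10394.00 = R$9562.78
Regional Income Tax (Married): taxable = R$40490.00 − 2×R$648.00 = R$39194.00
  R$3359.04 + 43.04% × (R$39194.00 − R$18400.00) = R$3359.04 + 43.04% × R$20794.00 = R$12308.78
Difference: |R$9562.78 − R$12308.78| = R$2746.00 (higher under Married)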